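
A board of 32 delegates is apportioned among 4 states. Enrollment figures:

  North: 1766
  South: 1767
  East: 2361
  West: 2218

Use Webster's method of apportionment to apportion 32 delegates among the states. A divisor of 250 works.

North=7, South=7, East=9, West=9

With modified divisor 250: modified quotas North 7.064, South 7.068, East 9.444, West 8.872.
Rounding to the nearest integer: North 7, South 7, East 9, West 9 (total 32).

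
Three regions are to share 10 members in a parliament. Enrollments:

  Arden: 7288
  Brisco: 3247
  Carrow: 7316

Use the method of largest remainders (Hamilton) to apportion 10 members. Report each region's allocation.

Total 17851; standard divisor 17851/10 ≈ 1785.1.
Standard quotas: Arden 4.0827, Brisco 1.8189, Carrow 4.0984.
Lower quotas: Arden 4, Brisco 1, Carrow 4 (sum 9, leaving 1 seat).
Remainders in descending order: Brisco 0.8189, Carrow 0.0984, Arden 0.0827.
The surplus seat goes to Brisco.

Arden 4, Brisco 2, Carrow 4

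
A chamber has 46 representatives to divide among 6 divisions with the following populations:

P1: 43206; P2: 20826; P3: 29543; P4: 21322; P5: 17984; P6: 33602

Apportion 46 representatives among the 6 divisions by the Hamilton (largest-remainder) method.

Standard divisor: 166483 ÷ 46 ≈ 3619.196.
Standard quotas: P1 11.9380, P2 5.7543, P3 8.1629, P4 5.8914, P5 4.9691, P6 9.2844.
Lower quotas: P1 11, P2 5, P3 8, P4 5, P5 4, P6 9 (sum 42, leaving 4 seats).
Remainders in descending order: P5 0.9691, P1 0.9380, P4 0.8914, P2 0.7543, P6 0.2844, P3 0.1629.
Largest remainders: P5, P1, P4, P2 receive the extra seats.

P1 12; P2 6; P3 8; P4 6; P5 5; P6 9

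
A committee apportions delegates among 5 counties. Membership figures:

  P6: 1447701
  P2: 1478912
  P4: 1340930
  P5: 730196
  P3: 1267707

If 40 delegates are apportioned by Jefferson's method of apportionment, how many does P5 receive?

Standard divisor 6265446/40 ≈ 156636.15; standard quotas: P6 9.242, P2 9.442, P4 8.561, P5 4.662, P3 8.093.
Rounding down gives 9, 9, 8, 4, 8 = 38 seats, so the divisor must be adjusted.
With modified divisor 147000: modified quotas P6 9.848, P2 10.061, P4 9.122, P5 4.967, P3 8.624.
Rounding down: P6 9, P2 10, P4 9, P5 4, P3 8 (total 40).
P5 receives 4.

4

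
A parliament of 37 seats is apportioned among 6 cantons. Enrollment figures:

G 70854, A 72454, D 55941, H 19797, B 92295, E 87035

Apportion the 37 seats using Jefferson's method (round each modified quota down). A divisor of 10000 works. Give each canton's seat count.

G 7, A 7, D 5, H 1, B 9, E 8

With modified divisor 10000: modified quotas G 7.085, A 7.245, D 5.594, H 1.980, B 9.229, E 8.704.
Rounding down: G 7, A 7, D 5, H 1, B 9, E 8 (total 37).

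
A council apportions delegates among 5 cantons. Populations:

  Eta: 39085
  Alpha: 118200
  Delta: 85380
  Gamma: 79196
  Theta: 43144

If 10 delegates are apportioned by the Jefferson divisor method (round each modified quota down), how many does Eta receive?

1

Standard divisor 365005/10 ≈ 36500.5; standard quotas: Eta 1.071, Alpha 3.238, Delta 2.339, Gamma 2.170, Theta 1.182.
Rounding down gives 1, 3, 2, 2, 1 = 9 seats, so the divisor must be adjusted.
With modified divisor 29000: modified quotas Eta 1.348, Alpha 4.076, Delta 2.944, Gamma 2.731, Theta 1.488.
Rounding down: Eta 1, Alpha 4, Delta 2, Gamma 2, Theta 1 (total 10).
Eta receives 1.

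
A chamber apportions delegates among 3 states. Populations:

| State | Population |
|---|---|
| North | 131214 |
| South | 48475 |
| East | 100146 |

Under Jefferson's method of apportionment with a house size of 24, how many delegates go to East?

Standard divisor 279835/24 ≈ 11659.792; standard quotas: North 11.254, South 4.157, East 8.589.
Rounding down gives 11, 4, 8 = 23 seats, so the divisor must be adjusted.
With modified divisor 11000: modified quotas North 11.929, South 4.407, East 9.104.
Rounding down: North 11, South 4, East 9 (total 24).
East receives 9.

9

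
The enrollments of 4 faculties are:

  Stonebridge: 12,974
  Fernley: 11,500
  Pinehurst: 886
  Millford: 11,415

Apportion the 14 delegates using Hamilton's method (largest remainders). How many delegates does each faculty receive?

Total 36775; standard divisor 36775/14 ≈ 2626.786.
Standard quotas: Stonebridge 4.9391, Fernley 4.3780, Pinehurst 0.3373, Millford 4.3456.
Lower quotas: Stonebridge 4, Fernley 4, Pinehurst 0, Millford 4 (sum 12, leaving 2 seats).
Remainders in descending order: Stonebridge 0.9391, Fernley 0.3780, Millford 0.3456, Pinehurst 0.3373.
The surplus seats go to Stonebridge, Fernley.

Stonebridge 5, Fernley 5, Pinehurst 0, Millford 4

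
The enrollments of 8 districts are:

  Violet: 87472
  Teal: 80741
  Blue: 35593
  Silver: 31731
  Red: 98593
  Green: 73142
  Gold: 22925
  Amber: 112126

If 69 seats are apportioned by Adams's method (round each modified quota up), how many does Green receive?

9

Standard divisor 542323/69 ≈ 7859.754; standard quotas: Violet 11.129, Teal 10.273, Blue 4.529, Silver 4.037, Red 12.544, Green 9.306, Gold 2.917, Amber 14.266.
Rounding up gives 12, 11, 5, 5, 13, 10, 3, 15 = 74 seats, so the divisor must be adjusted.
With modified divisor 8200: modified quotas Violet 10.667, Teal 9.846, Blue 4.341, Silver 3.870, Red 12.024, Green 8.920, Gold 2.796, Amber 13.674.
Rounding up: Violet 11, Teal 10, Blue 5, Silver 4, Red 13, Green 9, Gold 3, Amber 14 (total 69).
Green receives 9.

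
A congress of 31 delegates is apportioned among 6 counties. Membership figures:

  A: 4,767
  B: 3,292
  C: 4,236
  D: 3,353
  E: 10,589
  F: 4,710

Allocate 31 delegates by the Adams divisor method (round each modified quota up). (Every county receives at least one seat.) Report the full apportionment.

Standard divisor 30947/31 ≈ 998.29; standard quotas: A 4.775, B 3.298, C 4.243, D 3.359, E 10.607, F 4.718.
Rounding up gives 5, 4, 5, 4, 11, 5 = 34 seats, so the divisor must be adjusted.
With modified divisor 1110: modified quotas A 4.295, B 2.966, C 3.816, D 3.021, E 9.540, F 4.243.
Rounding up: A 5, B 3, C 4, D 4, E 10, F 5 (total 31).

A=5, B=3, C=4, D=4, E=10, F=5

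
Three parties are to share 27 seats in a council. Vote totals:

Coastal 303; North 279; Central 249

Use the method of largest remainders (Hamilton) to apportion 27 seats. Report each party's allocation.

The standard divisor is 831/27 ≈ 30.778.
Standard quotas: Coastal 9.845, North 9.065, Central 8.090.
Lower quotas: Coastal 9, North 9, Central 8 (sum 26, leaving 1 seat).
Remainders in descending order: Coastal 0.845, Central 0.090, North 0.065.
The surplus seat goes to Coastal.

Coastal=10, North=9, Central=8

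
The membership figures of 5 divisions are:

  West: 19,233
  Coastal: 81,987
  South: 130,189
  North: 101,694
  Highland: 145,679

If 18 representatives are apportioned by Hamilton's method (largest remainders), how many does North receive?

4

The standard divisor is 478782/18 = 26599.
Standard quotas: West 0.7231, Coastal 3.0823, South 4.8945, North 3.8232, Highland 5.4769.
Lower quotas: West 0, Coastal 3, South 4, North 3, Highland 5 (sum 15, leaving 3 seats).
Remainders in descending order: South 0.8945, North 0.8232, West 0.7231, Highland 0.4769, Coastal 0.0823.
Largest remainders: South, North, West receive the extra seats.
North receives 4.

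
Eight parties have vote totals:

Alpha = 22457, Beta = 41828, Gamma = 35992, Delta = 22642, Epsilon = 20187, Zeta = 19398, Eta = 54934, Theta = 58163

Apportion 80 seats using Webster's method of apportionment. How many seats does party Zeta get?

6

Standard divisor 275601/80 ≈ 3445.012; standard quotas: Alpha 6.519, Beta 12.142, Gamma 10.448, Delta 6.572, Epsilon 5.860, Zeta 5.631, Eta 15.946, Theta 16.883.
Rounding to the nearest integer gives 7, 12, 10, 7, 6, 6, 16, 17 = 81 seats, so the divisor must be adjusted.
With modified divisor 3470: modified quotas Alpha 6.472, Beta 12.054, Gamma 10.372, Delta 6.525, Epsilon 5.818, Zeta 5.590, Eta 15.831, Theta 16.762.
Rounding to the nearest integer: Alpha 6, Beta 12, Gamma 10, Delta 7, Epsilon 6, Zeta 6, Eta 16, Theta 17 (total 80).
Zeta receives 6.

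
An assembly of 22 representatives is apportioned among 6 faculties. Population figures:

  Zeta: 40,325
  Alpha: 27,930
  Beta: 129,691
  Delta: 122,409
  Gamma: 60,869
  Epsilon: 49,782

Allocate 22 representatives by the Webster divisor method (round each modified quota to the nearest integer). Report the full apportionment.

Zeta: 2; Alpha: 1; Beta: 7; Delta: 6; Gamma: 3; Epsilon: 3

Standard divisor 431006/22 ≈ 19591.182; standard quotas: Zeta 2.058, Alpha 1.426, Beta 6.620, Delta 6.248, Gamma 3.107, Epsilon 2.541.
Rounding to the nearest integer gives Zeta 2, Alpha 1, Beta 7, Delta 6, Gamma 3, Epsilon 3 — total 22, matching the house size, so no adjustment is needed.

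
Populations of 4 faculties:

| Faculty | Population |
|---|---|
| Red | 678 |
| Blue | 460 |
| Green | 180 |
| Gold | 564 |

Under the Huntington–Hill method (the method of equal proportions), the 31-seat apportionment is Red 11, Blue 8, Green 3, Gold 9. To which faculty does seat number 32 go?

Gold

Priority for the next seat is population ÷ (√(s·(s+1))).
Priorities: Red 59.012, Blue 54.212, Green 51.962, Gold 59.451.
Highest priority: Gold.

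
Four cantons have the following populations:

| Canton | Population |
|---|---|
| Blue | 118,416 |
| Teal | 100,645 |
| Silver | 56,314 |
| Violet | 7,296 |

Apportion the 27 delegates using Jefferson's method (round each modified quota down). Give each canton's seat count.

Blue=12; Teal=10; Silver=5; Violet=0

Standard divisor 282671/27 ≈ 10469.296; standard quotas: Blue 11.311, Teal 9.613, Silver 5.379, Violet 0.697.
Rounding down gives 11, 9, 5, 0 = 25 seats, so the divisor must be adjusted.
With modified divisor 9600: modified quotas Blue 12.335, Teal 10.484, Silver 5.866, Violet 0.760.
Rounding down: Blue 12, Teal 10, Silver 5, Violet 0 (total 27).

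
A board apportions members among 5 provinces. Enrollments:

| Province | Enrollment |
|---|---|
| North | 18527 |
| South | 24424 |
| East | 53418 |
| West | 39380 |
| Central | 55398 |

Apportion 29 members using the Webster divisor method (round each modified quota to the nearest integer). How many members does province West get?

6

Standard divisor 191147/29 ≈ 6591.276; standard quotas: North 2.811, South 3.706, East 8.104, West 5.975, Central 8.405.
Rounding to the nearest integer gives North 3, South 4, East 8, West 6, Central 8 — total 29, matching the house size, so no adjustment is needed.
West receives 6.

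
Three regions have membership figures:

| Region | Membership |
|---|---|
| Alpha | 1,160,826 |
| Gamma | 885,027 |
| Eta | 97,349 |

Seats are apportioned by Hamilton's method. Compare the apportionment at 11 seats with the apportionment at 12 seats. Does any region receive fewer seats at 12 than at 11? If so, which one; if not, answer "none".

At 11 seats: Alpha 6, Gamma 5, Eta 0.
At 12 seats: Alpha 6, Gamma 5, Eta 1.
No region's allocation decreased.

none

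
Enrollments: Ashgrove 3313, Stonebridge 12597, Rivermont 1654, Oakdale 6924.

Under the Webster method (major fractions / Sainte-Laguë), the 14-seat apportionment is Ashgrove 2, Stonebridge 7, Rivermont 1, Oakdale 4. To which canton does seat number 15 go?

Priority for the next seat is population ÷ (current seats + 0.5).
Priorities: Ashgrove 1325.200, Stonebridge 1679.600, Rivermont 1102.667, Oakdale 1538.667.
Highest priority: Stonebridge.

Stonebridge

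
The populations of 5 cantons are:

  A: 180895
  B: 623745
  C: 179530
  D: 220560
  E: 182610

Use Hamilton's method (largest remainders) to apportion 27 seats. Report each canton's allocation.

The standard divisor is 1387340/27 ≈ 51382.963.
Standard quotas: A 3.5205, B 12.1391, C 3.4940, D 4.2925, E 3.5539.
Lower quotas: A 3, B 12, C 3, D 4, E 3 (sum 25, leaving 2 seats).
Remainders in descending order: E 0.5539, A 0.5205, C 0.4940, D 0.2925, B 0.1391.
Largest remainders: E, A receive the extra seats.

A 4; B 12; C 3; D 4; E 4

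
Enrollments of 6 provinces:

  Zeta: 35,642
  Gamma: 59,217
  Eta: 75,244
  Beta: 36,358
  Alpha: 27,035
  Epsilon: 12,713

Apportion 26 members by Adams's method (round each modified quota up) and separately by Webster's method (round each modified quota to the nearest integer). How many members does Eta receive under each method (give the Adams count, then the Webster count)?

Adams: Zeta 4, Gamma 6, Eta 7, Beta 4, Alpha 3, Epsilon 2.
Webster: Zeta 4, Gamma 6, Eta 8, Beta 4, Alpha 3, Epsilon 1.
Eta gets 7 under Adams and 8 under Webster.

7 and 8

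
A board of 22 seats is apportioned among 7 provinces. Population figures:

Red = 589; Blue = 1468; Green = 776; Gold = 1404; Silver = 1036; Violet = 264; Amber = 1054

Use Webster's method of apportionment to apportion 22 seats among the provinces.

Red: 2, Blue: 5, Green: 3, Gold: 5, Silver: 3, Violet: 1, Amber: 3

Standard divisor 6591/22 ≈ 299.591; standard quotas: Red 1.966, Blue 4.900, Green 2.590, Gold 4.686, Silver 3.458, Violet 0.881, Amber 3.518.
Rounding to the nearest integer gives 2, 5, 3, 5, 3, 1, 4 = 23 seats, so the divisor must be adjusted.
With modified divisor 306: modified quotas Red 1.925, Blue 4.797, Green 2.536, Gold 4.588, Silver 3.386, Violet 0.863, Amber 3.444.
Rounding to the nearest integer: Red 2, Blue 5, Green 3, Gold 5, Silver 3, Violet 1, Amber 3 (total 22).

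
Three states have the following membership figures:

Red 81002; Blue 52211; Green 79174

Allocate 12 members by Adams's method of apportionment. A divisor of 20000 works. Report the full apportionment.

Red 5, Blue 3, Green 4

With modified divisor 20000: modified quotas Red 4.050, Blue 2.611, Green 3.959.
Rounding up: Red 5, Blue 3, Green 4 (total 12).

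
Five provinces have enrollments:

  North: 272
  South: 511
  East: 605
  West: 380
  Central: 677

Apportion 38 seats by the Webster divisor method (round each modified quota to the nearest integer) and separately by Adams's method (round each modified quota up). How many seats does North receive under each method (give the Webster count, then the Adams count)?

4 and 5

Webster: North 4, South 8, East 9, West 6, Central 11.
Adams: North 5, South 8, East 9, West 6, Central 10.
North gets 4 under Webster and 5 under Adams.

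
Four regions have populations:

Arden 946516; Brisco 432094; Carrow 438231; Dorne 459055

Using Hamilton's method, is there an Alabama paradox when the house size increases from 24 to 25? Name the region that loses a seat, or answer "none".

none

At 24 seats: Arden 10, Brisco 4, Carrow 5, Dorne 5.
At 25 seats: Arden 10, Brisco 5, Carrow 5, Dorne 5.
No region's allocation decreased.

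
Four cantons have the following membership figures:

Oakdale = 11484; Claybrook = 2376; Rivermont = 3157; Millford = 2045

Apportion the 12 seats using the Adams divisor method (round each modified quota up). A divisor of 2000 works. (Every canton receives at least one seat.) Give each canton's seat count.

With modified divisor 2000: modified quotas Oakdale 5.742, Claybrook 1.188, Rivermont 1.579, Millford 1.022.
Rounding up: Oakdale 6, Claybrook 2, Rivermont 2, Millford 2 (total 12).

Oakdale 6, Claybrook 2, Rivermont 2, Millford 2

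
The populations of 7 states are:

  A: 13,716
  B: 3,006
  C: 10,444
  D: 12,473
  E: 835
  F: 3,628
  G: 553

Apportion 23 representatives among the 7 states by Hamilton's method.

A: 7, B: 2, C: 5, D: 6, E: 1, F: 2, G: 0

The standard divisor is 44655/23 ≈ 1941.522.
Standard quotas: A 7.0646, B 1.5483, C 5.3793, D 6.4243, E 0.4301, F 1.8686, G 0.2848.
Lower quotas: A 7, B 1, C 5, D 6, E 0, F 1, G 0 (sum 20, leaving 3 seats).
Remainders in descending order: F 0.8686, B 0.5483, E 0.4301, D 0.4243, C 0.3793, G 0.2848, A 0.0646.
Largest remainders: F, B, E receive the extra seats.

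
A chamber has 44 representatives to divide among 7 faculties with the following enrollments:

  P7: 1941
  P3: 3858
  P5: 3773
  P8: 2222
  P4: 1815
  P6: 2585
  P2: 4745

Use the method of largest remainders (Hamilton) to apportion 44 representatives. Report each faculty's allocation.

Total 20939; standard divisor 20939/44 ≈ 475.886.
Standard quotas: P7 4.079, P3 8.107, P5 7.928, P8 4.669, P4 3.814, P6 5.432, P2 9.971.
Lower quotas: P7 4, P3 8, P5 7, P8 4, P4 3, P6 5, P2 9 (sum 40, leaving 4 seats).
Remainders in descending order: P2 0.971, P5 0.928, P4 0.814, P8 0.669, P6 0.432, P3 0.107, P7 0.079.
Largest remainders: P2, P5, P4, P8 receive the extra seats.

P7 4, P3 8, P5 8, P8 5, P4 4, P6 5, P2 10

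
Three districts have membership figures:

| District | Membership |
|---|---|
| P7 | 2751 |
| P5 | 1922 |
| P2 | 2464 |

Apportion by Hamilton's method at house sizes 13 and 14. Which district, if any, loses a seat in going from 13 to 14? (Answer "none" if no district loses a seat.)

none

At 13 seats: P7 5, P5 4, P2 4.
At 14 seats: P7 5, P5 4, P2 5.
No district's allocation decreased.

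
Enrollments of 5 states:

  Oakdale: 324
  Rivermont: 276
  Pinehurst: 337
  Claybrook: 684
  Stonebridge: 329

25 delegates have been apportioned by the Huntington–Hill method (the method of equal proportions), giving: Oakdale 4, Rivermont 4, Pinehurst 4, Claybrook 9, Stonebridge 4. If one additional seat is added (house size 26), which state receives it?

Priority for the next seat is population ÷ (√(s·(s+1))).
Priorities: Oakdale 72.449, Rivermont 61.715, Pinehurst 75.355, Claybrook 72.100, Stonebridge 73.567.
Highest priority: Pinehurst.

Pinehurst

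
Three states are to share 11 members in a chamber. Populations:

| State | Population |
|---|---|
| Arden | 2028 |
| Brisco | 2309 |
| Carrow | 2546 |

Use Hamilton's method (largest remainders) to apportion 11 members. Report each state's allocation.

Arden: 3; Brisco: 4; Carrow: 4

Total 6883; standard divisor 6883/11 ≈ 625.727.
Standard quotas: Arden 3.241, Brisco 3.690, Carrow 4.069.
Lower quotas: Arden 3, Brisco 3, Carrow 4 (sum 10, leaving 1 seat).
Remainders in descending order: Brisco 0.690, Arden 0.241, Carrow 0.069.
The surplus seat goes to Brisco.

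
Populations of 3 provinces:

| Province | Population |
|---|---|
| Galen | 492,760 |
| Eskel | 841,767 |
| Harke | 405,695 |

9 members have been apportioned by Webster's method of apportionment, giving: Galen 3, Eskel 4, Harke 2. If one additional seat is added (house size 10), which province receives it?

Eskel

Priority for the next seat is population ÷ (current seats + 0.5).
Priorities: Galen 140788.571, Eskel 187059.333, Harke 162278.000.
Highest priority: Eskel.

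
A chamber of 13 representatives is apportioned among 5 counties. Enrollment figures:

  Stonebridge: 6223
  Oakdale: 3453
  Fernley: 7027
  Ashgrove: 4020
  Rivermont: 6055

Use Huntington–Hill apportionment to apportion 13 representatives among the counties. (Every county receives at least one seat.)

With divisor 2235: modified quotas Stonebridge 2.784, Oakdale 1.545, Fernley 3.144, Ashgrove 1.799, Rivermont 2.709.
Geometric-mean thresholds: Stonebridge √(2·3)=2.449, Oakdale √(1·2)=1.414, Fernley √(3·4)=3.464, Ashgrove √(1·2)=1.414, Rivermont √(2·3)=2.449.
Each quota rounded against its threshold gives Stonebridge 3, Oakdale 2, Fernley 3, Ashgrove 2, Rivermont 3 (total 13).

Stonebridge: 3; Oakdale: 2; Fernley: 3; Ashgrove: 2; Rivermont: 3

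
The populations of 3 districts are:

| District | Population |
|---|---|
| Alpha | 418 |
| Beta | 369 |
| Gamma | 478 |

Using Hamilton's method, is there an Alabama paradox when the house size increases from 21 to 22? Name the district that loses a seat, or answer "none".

none

At 21 seats: Alpha 7, Beta 6, Gamma 8.
At 22 seats: Alpha 7, Beta 7, Gamma 8.
No district's allocation decreased.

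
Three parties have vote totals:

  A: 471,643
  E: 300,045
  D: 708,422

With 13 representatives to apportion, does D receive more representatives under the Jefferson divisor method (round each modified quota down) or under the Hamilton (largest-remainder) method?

Jefferson: A 4, E 2, D 7.
Hamilton: A 4, E 3, D 6.
D gets 7 under Jefferson and 6 under Hamilton.

Jefferson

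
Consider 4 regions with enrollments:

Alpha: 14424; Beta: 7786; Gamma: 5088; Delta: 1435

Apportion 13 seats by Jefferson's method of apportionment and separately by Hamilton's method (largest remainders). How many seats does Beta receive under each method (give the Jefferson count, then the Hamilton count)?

Jefferson: Alpha 7, Beta 4, Gamma 2, Delta 0.
Hamilton: Alpha 7, Beta 3, Gamma 2, Delta 1.
Beta gets 4 under Jefferson and 3 under Hamilton.

4 and 3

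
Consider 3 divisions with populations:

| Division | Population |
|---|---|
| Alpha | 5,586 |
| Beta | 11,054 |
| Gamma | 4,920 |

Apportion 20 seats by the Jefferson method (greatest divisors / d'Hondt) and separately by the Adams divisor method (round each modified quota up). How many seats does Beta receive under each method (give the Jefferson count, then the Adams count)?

11 and 10

Jefferson: Alpha 5, Beta 11, Gamma 4.
Adams: Alpha 5, Beta 10, Gamma 5.
Beta gets 11 under Jefferson and 10 under Adams.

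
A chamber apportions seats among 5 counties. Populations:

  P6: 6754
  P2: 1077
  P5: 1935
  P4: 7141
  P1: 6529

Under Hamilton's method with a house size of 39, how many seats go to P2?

The standard divisor is 23436/39 ≈ 600.923.
Standard quotas: P6 11.2394, P2 1.7922, P5 3.2200, P4 11.8834, P1 10.8650.
Lower quotas: P6 11, P2 1, P5 3, P4 11, P1 10 (sum 36, leaving 3 seats).
Remainders in descending order: P4 0.8834, P1 0.8650, P2 0.7922, P6 0.2394, P5 0.2200.
The surplus seats go to P4, P1, P2.
P2 receives 2.

2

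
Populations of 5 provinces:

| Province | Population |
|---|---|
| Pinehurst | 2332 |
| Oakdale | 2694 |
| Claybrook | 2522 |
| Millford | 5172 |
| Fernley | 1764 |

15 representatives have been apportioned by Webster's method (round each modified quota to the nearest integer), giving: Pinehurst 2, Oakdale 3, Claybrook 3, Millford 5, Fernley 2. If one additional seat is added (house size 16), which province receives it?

Priority for the next seat is population ÷ (current seats + 0.5).
Priorities: Pinehurst 932.800, Oakdale 769.714, Claybrook 720.571, Millford 940.364, Fernley 705.600.
Highest priority: Millford.

Millford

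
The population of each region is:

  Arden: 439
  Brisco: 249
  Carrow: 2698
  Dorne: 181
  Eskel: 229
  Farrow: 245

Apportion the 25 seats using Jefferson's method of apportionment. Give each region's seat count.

Arden=3; Brisco=1; Carrow=18; Dorne=1; Eskel=1; Farrow=1

Standard divisor 4041/25 ≈ 161.64; standard quotas: Arden 2.716, Brisco 1.540, Carrow 16.691, Dorne 1.120, Eskel 1.417, Farrow 1.516.
Rounding down gives 2, 1, 16, 1, 1, 1 = 22 seats, so the divisor must be adjusted.
With modified divisor 144: modified quotas Arden 3.049, Brisco 1.729, Carrow 18.736, Dorne 1.257, Eskel 1.590, Farrow 1.701.
Rounding down: Arden 3, Brisco 1, Carrow 18, Dorne 1, Eskel 1, Farrow 1 (total 25).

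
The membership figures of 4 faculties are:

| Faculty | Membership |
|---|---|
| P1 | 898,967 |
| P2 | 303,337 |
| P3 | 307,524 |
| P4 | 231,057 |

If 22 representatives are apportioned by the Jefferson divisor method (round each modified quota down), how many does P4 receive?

Standard divisor 1740885/22 ≈ 79131.136; standard quotas: P1 11.360, P2 3.833, P3 3.886, P4 2.920.
Rounding down gives 11, 3, 3, 2 = 19 seats, so the divisor must be adjusted.
With modified divisor 75400: modified quotas P1 11.923, P2 4.023, P3 4.079, P4 3.064.
Rounding down: P1 11, P2 4, P3 4, P4 3 (total 22).
P4 receives 3.

3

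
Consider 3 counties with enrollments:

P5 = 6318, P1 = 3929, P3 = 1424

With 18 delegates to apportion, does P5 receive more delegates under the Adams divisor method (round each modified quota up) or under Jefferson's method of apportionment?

Jefferson

Adams: P5 9, P1 6, P3 3.
Jefferson: P5 10, P1 6, P3 2.
P5 gets 9 under Adams and 10 under Jefferson.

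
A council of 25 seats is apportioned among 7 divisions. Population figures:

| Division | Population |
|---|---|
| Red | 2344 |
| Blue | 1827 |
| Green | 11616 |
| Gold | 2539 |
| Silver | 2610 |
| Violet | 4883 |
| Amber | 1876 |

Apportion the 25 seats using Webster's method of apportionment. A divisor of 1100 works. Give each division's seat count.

With modified divisor 1100: modified quotas Red 2.131, Blue 1.661, Green 10.560, Gold 2.308, Silver 2.373, Violet 4.439, Amber 1.705.
Rounding to the nearest integer: Red 2, Blue 2, Green 11, Gold 2, Silver 2, Violet 4, Amber 2 (total 25).

Red: 2, Blue: 2, Green: 11, Gold: 2, Silver: 2, Violet: 4, Amber: 2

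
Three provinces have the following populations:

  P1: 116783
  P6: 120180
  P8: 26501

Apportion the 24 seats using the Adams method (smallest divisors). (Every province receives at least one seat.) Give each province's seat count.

P1=10; P6=11; P8=3

Standard divisor 263464/24 ≈ 10977.667; standard quotas: P1 10.638, P6 10.948, P8 2.414.
Rounding up gives 11, 11, 3 = 25 seats, so the divisor must be adjusted.
With modified divisor 11800: modified quotas P1 9.897, P6 10.185, P8 2.246.
Rounding up: P1 10, P6 11, P8 3 (total 24).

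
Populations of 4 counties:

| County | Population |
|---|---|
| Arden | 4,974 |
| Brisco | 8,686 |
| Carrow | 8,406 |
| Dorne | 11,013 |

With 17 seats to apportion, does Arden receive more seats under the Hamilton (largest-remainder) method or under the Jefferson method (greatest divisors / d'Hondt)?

Hamilton: Arden 3, Brisco 4, Carrow 4, Dorne 6.
Jefferson: Arden 2, Brisco 5, Carrow 4, Dorne 6.
Arden gets 3 under Hamilton and 2 under Jefferson.

Hamilton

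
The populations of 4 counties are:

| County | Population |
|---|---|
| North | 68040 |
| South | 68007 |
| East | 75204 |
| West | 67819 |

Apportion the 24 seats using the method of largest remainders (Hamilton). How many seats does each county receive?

North 6, South 6, East 6, West 6

The standard divisor is 279070/24 ≈ 11627.917.
Standard quotas: North 5.8514, South 5.8486, East 6.4675, West 5.8324.
Lower quotas: North 5, South 5, East 6, West 5 (sum 21, leaving 3 seats).
Remainders in descending order: North 0.8514, South 0.8486, West 0.8324, East 0.4675.
Largest remainders: North, South, West receive the extra seats.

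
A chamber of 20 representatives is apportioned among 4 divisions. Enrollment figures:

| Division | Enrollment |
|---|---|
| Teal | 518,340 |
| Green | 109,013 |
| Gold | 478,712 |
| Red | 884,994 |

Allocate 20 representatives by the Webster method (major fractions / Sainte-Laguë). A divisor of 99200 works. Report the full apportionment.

Teal=5; Green=1; Gold=5; Red=9

With modified divisor 99200: modified quotas Teal 5.225, Green 1.099, Gold 4.826, Red 8.921.
Rounding to the nearest integer: Teal 5, Green 1, Gold 5, Red 9 (total 20).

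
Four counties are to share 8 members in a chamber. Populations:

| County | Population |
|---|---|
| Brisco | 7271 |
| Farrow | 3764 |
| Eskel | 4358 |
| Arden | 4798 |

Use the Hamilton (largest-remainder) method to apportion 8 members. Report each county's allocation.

Total 20191; standard divisor 20191/8 ≈ 2523.875.
Standard quotas: Brisco 2.8809, Farrow 1.4914, Eskel 1.7267, Arden 1.9010.
Lower quotas: Brisco 2, Farrow 1, Eskel 1, Arden 1 (sum 5, leaving 3 seats).
Remainders in descending order: Arden 0.9010, Brisco 0.8809, Eskel 0.7267, Farrow 0.4914.
The surplus seats go to Arden, Brisco, Eskel.

Brisco 3, Farrow 1, Eskel 2, Arden 2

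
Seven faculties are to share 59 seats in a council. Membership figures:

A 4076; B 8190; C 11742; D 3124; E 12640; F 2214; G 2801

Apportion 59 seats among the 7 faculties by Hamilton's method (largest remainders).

The standard divisor is 44787/59 ≈ 759.102.
Standard quotas: A 5.3695, B 10.7891, C 15.4683, D 4.1154, E 16.6513, F 2.9166, G 3.6899.
Lower quotas: A 5, B 10, C 15, D 4, E 16, F 2, G 3 (sum 55, leaving 4 seats).
Remainders in descending order: F 0.9166, B 0.7891, G 0.6899, E 0.6513, C 0.4683, A 0.3695, D 0.1154.
Largest remainders: F, B, G, E receive the extra seats.

A: 5, B: 11, C: 15, D: 4, E: 17, F: 3, G: 4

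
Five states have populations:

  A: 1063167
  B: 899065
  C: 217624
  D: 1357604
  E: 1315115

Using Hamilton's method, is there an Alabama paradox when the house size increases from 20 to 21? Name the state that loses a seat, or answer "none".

none

At 20 seats: A 4, B 4, C 1, D 6, E 5.
At 21 seats: A 4, B 4, C 1, D 6, E 6.
No state's allocation decreased.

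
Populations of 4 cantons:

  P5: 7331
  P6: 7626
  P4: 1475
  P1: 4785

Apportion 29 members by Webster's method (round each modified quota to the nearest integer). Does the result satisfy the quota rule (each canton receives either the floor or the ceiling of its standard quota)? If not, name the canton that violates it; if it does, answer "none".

Standard quotas: P5 10.020, P6 10.423, P4 2.016, P1 6.540.
Webster allocation: P5 10, P6 10, P4 2, P1 7.
Every allocation lies between the lower and upper quota.

none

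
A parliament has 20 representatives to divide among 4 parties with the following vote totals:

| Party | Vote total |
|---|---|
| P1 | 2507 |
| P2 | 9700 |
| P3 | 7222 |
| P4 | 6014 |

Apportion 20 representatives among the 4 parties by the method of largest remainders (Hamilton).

P1: 2, P2: 7, P3: 6, P4: 5

Standard divisor: 25443 ÷ 20 ≈ 1272.15.
Standard quotas: P1 1.9707, P2 7.6249, P3 5.6770, P4 4.7274.
Lower quotas: P1 1, P2 7, P3 5, P4 4 (sum 17, leaving 3 seats).
Remainders in descending order: P1 0.9707, P4 0.7274, P3 0.6770, P2 0.6249.
Largest remainders: P1, P4, P3 receive the extra seats.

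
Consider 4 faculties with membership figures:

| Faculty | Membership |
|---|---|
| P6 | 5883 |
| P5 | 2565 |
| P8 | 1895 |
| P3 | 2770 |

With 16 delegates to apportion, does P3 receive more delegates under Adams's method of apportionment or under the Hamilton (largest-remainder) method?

Hamilton

Adams: P6 7, P5 3, P8 3, P3 3.
Hamilton: P6 7, P5 3, P8 2, P3 4.
P3 gets 3 under Adams and 4 under Hamilton.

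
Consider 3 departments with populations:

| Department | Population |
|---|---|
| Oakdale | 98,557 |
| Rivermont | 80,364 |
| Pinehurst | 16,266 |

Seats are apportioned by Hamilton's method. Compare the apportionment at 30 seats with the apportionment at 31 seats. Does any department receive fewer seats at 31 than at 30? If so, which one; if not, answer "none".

At 30 seats: Oakdale 15, Rivermont 12, Pinehurst 3.
At 31 seats: Oakdale 16, Rivermont 13, Pinehurst 2.
Pinehurst drops from 3 to 2.

Pinehurst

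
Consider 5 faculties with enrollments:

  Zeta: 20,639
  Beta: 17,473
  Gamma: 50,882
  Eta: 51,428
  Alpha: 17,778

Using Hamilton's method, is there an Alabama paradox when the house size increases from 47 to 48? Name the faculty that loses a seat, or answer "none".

At 47 seats: Zeta 6, Beta 5, Gamma 15, Eta 15, Alpha 6.
At 48 seats: Zeta 6, Beta 5, Gamma 16, Eta 16, Alpha 5.
Alpha drops from 6 to 5.

Alpha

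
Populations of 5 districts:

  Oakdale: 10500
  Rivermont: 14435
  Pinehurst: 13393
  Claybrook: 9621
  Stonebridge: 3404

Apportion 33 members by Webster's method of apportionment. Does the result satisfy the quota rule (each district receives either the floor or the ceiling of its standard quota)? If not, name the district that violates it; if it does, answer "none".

Standard quotas: Oakdale 6.747, Rivermont 9.276, Pinehurst 8.606, Claybrook 6.183, Stonebridge 2.187.
Webster allocation: Oakdale 7, Rivermont 9, Pinehurst 9, Claybrook 6, Stonebridge 2.
Every allocation lies between the lower and upper quota.

none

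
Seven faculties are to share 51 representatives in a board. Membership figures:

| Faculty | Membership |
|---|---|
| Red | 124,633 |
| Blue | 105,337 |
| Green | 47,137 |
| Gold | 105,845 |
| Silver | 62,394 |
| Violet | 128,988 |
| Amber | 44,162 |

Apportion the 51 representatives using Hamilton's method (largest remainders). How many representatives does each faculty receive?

Total 618496; standard divisor 618496/51 ≈ 12127.373.
Standard quotas: Red 10.2770, Blue 8.6859, Green 3.8868, Gold 8.7278, Silver 5.1449, Violet 10.6361, Amber 3.6415.
Lower quotas: Red 10, Blue 8, Green 3, Gold 8, Silver 5, Violet 10, Amber 3 (sum 47, leaving 4 seats).
Remainders in descending order: Green 0.8868, Gold 0.7278, Blue 0.6859, Amber 0.6415, Violet 0.6361, Red 0.2770, Silver 0.1449.
The surplus seats go to Green, Gold, Blue, Amber.

Red: 10, Blue: 9, Green: 4, Gold: 9, Silver: 5, Violet: 10, Amber: 4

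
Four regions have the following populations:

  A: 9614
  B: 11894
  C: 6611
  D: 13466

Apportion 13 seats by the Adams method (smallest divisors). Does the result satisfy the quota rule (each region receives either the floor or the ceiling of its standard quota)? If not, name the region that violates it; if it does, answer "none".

none

Standard quotas: A 3.005, B 3.718, C 2.067, D 4.210.
Adams allocation: A 3, B 4, C 2, D 4.
Every allocation lies between the lower and upper quota.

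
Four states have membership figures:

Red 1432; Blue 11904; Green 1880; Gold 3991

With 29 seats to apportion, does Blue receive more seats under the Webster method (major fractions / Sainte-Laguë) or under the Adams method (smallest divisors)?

Webster

Webster: Red 2, Blue 18, Green 3, Gold 6.
Adams: Red 3, Blue 17, Green 3, Gold 6.
Blue gets 18 under Webster and 17 under Adams.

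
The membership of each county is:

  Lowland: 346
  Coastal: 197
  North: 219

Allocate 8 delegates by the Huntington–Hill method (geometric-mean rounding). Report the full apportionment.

With divisor 95: modified quotas Lowland 3.642, Coastal 2.074, North 2.305.
Geometric-mean thresholds: Lowland √(3·4)=3.464, Coastal √(2·3)=2.449, North √(2·3)=2.449.
Each quota rounded against its threshold gives Lowland 4, Coastal 2, North 2 (total 8).

Lowland 4; Coastal 2; North 2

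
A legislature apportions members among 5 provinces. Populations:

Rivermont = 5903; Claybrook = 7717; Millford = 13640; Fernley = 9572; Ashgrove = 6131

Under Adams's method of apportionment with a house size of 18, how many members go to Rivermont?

Standard divisor 42963/18 ≈ 2386.833; standard quotas: Rivermont 2.473, Claybrook 3.233, Millford 5.715, Fernley 4.010, Ashgrove 2.569.
Rounding up gives 3, 4, 6, 5, 3 = 21 seats, so the divisor must be adjusted.
With modified divisor 2800: modified quotas Rivermont 2.108, Claybrook 2.756, Millford 4.871, Fernley 3.419, Ashgrove 2.190.
Rounding up: Rivermont 3, Claybrook 3, Millford 5, Fernley 4, Ashgrove 3 (total 18).
Rivermont receives 3.

3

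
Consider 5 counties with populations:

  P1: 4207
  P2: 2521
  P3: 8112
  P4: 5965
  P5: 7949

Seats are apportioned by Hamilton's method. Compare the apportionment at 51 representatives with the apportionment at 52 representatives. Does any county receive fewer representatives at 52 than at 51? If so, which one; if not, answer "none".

P2

At 51 seats: P1 7, P2 5, P3 14, P4 11, P5 14.
At 52 seats: P1 8, P2 4, P3 15, P4 11, P5 14.
P2 drops from 5 to 4.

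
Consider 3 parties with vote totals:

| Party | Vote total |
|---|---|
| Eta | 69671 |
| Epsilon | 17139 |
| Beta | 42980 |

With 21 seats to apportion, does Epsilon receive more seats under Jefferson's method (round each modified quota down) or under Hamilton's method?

Hamilton

Jefferson: Eta 12, Epsilon 2, Beta 7.
Hamilton: Eta 11, Epsilon 3, Beta 7.
Epsilon gets 2 under Jefferson and 3 under Hamilton.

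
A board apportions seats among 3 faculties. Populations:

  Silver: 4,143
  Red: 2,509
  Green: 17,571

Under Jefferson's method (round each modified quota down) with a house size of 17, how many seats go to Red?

Standard divisor 24223/17 ≈ 1424.882; standard quotas: Silver 2.908, Red 1.761, Green 12.332.
Rounding down gives 2, 1, 12 = 15 seats, so the divisor must be adjusted.
With modified divisor 1300: modified quotas Silver 3.187, Red 1.930, Green 13.516.
Rounding down: Silver 3, Red 1, Green 13 (total 17).
Red receives 1.

1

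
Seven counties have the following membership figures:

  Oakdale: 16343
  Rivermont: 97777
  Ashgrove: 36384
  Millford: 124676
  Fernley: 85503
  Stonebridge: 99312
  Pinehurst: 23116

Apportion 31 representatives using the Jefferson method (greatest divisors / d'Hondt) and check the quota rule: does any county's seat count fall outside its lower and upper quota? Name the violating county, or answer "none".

Standard quotas: Oakdale 1.049, Rivermont 6.274, Ashgrove 2.335, Millford 8.000, Fernley 5.487, Stonebridge 6.373, Pinehurst 1.483.
Jefferson allocation: Oakdale 1, Rivermont 6, Ashgrove 2, Millford 8, Fernley 6, Stonebridge 7, Pinehurst 1.
Every allocation lies between the lower and upper quota.

none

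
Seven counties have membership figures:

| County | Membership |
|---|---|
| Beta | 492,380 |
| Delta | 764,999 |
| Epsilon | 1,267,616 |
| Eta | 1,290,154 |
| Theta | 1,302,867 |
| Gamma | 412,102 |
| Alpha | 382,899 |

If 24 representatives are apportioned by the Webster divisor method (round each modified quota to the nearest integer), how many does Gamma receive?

2

Standard divisor 5913017/24 ≈ 246375.708; standard quotas: Beta 1.998, Delta 3.105, Epsilon 5.145, Eta 5.237, Theta 5.288, Gamma 1.673, Alpha 1.554.
Rounding to the nearest integer gives Beta 2, Delta 3, Epsilon 5, Eta 5, Theta 5, Gamma 2, Alpha 2 — total 24, matching the house size, so no adjustment is needed.
Gamma receives 2.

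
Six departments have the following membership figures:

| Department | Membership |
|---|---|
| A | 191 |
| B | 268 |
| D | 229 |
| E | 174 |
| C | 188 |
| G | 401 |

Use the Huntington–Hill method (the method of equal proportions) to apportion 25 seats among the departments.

A=3, B=5, D=4, E=3, C=3, G=7

With divisor 58: modified quotas A 3.293, B 4.621, D 3.948, E 3.000, C 3.241, G 6.914.
Geometric-mean thresholds: A √(3·4)=3.464, B √(4·5)=4.472, D √(3·4)=3.464, E √(3·4)=3.464, C √(3·4)=3.464, G √(6·7)=6.481.
Each quota rounded against its threshold gives A 3, B 5, D 4, E 3, C 3, G 7 (total 25).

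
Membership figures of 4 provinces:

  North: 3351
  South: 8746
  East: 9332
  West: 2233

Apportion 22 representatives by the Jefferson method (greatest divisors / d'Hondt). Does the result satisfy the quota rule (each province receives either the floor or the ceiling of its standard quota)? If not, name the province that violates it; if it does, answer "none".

none

Standard quotas: North 3.116, South 8.132, East 8.677, West 2.076.
Jefferson allocation: North 3, South 8, East 9, West 2.
Every allocation lies between the lower and upper quota.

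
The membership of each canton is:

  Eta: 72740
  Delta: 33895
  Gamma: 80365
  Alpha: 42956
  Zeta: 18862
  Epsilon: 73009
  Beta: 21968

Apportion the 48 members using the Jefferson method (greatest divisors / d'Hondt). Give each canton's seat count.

Eta=10, Delta=5, Gamma=12, Alpha=6, Zeta=2, Epsilon=10, Beta=3

Standard divisor 343795/48 ≈ 7162.396; standard quotas: Eta 10.156, Delta 4.732, Gamma 11.220, Alpha 5.997, Zeta 2.633, Epsilon 10.193, Beta 3.067.
Rounding down gives 10, 4, 11, 5, 2, 10, 3 = 45 seats, so the divisor must be adjusted.
With modified divisor 6670: modified quotas Eta 10.906, Delta 5.082, Gamma 12.049, Alpha 6.440, Zeta 2.828, Epsilon 10.946, Beta 3.294.
Rounding down: Eta 10, Delta 5, Gamma 12, Alpha 6, Zeta 2, Epsilon 10, Beta 3 (total 48).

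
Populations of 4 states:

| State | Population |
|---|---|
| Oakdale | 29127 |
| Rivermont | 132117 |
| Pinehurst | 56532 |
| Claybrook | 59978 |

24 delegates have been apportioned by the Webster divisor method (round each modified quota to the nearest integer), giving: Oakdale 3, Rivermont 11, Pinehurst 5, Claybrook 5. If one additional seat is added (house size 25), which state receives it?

Rivermont

Priority for the next seat is population ÷ (current seats + 0.5).
Priorities: Oakdale 8322.000, Rivermont 11488.435, Pinehurst 10278.545, Claybrook 10905.091.
Highest priority: Rivermont.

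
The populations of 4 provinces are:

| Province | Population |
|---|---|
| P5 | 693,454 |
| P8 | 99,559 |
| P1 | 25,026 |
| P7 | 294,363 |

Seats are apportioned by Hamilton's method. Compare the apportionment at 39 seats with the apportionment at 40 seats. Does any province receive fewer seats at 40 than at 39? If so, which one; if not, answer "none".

At 39 seats: P5 24, P8 4, P1 1, P7 10.
At 40 seats: P5 25, P8 3, P1 1, P7 11.
P8 drops from 4 to 3.

P8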